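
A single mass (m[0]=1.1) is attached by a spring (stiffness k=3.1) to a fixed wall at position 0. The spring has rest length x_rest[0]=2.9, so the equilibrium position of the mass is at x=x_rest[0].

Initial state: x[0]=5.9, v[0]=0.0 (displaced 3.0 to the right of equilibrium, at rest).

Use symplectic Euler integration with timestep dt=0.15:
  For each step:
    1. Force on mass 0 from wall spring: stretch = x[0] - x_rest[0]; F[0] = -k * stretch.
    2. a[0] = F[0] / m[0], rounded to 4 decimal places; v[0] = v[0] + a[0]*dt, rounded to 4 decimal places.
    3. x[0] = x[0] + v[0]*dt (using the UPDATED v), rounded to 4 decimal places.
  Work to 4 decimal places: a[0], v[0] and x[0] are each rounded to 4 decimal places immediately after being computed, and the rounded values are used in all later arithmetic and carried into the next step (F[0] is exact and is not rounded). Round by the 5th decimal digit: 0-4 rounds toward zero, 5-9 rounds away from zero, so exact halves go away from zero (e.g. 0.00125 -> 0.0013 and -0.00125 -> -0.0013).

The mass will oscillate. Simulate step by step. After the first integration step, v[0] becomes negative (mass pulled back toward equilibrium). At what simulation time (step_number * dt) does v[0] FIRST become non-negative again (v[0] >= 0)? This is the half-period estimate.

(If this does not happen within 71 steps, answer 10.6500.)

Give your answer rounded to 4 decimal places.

Step 0: x=[5.9000] v=[0.0000]
Step 1: x=[5.7098] v=[-1.2682]
Step 2: x=[5.3414] v=[-2.4560]
Step 3: x=[4.8182] v=[-3.4880]
Step 4: x=[4.1734] v=[-4.2989]
Step 5: x=[3.4478] v=[-4.8372]
Step 6: x=[2.6875] v=[-5.0688]
Step 7: x=[1.9407] v=[-4.9790]
Step 8: x=[1.2547] v=[-4.5735]
Step 9: x=[0.6730] v=[-3.8780]
Step 10: x=[0.2325] v=[-2.9366]
Step 11: x=[-0.0389] v=[-1.8090]
Step 12: x=[-0.1239] v=[-0.5666]
Step 13: x=[-0.0171] v=[0.7117]
First v>=0 after going negative at step 13, time=1.9500

Answer: 1.9500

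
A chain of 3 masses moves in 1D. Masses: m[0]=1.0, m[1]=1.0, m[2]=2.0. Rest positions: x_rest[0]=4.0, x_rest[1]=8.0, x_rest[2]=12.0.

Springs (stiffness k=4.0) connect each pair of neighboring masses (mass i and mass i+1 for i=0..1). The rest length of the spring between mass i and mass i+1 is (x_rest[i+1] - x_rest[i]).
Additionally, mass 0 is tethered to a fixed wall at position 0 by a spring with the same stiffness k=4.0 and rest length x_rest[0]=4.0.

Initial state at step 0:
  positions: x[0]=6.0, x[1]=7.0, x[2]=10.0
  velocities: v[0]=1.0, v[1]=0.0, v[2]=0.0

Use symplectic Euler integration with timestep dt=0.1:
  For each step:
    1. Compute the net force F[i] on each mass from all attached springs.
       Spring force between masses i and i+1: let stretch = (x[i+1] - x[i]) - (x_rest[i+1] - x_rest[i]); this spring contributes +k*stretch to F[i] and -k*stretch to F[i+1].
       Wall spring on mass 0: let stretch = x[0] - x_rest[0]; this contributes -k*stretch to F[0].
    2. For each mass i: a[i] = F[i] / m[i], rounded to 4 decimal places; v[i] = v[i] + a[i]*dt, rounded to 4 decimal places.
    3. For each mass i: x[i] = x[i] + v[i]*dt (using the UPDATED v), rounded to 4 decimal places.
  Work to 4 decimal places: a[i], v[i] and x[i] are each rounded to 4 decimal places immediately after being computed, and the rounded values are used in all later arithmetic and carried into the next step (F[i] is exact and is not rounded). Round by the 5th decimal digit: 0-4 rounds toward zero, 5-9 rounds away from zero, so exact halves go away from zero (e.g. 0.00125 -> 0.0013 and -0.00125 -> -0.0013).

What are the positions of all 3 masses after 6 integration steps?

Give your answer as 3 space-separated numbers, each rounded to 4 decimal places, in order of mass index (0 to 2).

Step 0: x=[6.0000 7.0000 10.0000] v=[1.0000 0.0000 0.0000]
Step 1: x=[5.9000 7.0800 10.0200] v=[-1.0000 0.8000 0.2000]
Step 2: x=[5.6112 7.2304 10.0612] v=[-2.8880 1.5040 0.4120]
Step 3: x=[5.1627 7.4293 10.1258] v=[-4.4848 1.9886 0.6458]
Step 4: x=[4.5984 7.6454 10.2165] v=[-5.6432 2.1606 0.9065]
Step 5: x=[3.9720 7.8424 10.3357] v=[-6.2638 1.9702 1.1923]
Step 6: x=[3.3416 7.9843 10.4851] v=[-6.3044 1.4194 1.4936]

Answer: 3.3416 7.9843 10.4851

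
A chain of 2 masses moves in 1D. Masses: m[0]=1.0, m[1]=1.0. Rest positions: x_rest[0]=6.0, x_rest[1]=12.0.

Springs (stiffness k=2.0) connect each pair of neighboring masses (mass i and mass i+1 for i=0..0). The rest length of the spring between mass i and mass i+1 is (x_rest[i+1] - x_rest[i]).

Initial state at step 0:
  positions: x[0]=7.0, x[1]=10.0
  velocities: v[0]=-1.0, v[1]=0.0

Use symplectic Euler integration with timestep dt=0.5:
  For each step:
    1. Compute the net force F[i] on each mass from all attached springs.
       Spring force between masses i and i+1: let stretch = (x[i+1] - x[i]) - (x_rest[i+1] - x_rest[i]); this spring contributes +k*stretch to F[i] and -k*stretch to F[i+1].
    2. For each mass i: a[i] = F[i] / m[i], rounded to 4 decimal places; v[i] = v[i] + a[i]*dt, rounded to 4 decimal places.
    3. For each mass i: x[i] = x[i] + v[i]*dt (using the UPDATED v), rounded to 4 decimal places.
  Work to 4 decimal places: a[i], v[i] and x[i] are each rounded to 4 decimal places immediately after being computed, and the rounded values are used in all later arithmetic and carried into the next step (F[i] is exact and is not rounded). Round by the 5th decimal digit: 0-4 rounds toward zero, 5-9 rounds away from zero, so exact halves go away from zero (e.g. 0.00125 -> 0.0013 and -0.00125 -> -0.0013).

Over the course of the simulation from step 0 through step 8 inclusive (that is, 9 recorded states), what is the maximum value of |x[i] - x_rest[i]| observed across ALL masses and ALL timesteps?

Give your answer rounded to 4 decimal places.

Answer: 4.2500

Derivation:
Step 0: x=[7.0000 10.0000] v=[-1.0000 0.0000]
Step 1: x=[5.0000 11.5000] v=[-4.0000 3.0000]
Step 2: x=[3.2500 12.7500] v=[-3.5000 2.5000]
Step 3: x=[3.2500 12.2500] v=[0.0000 -1.0000]
Step 4: x=[4.7500 10.2500] v=[3.0000 -4.0000]
Step 5: x=[6.0000 8.5000] v=[2.5000 -3.5000]
Step 6: x=[5.5000 8.5000] v=[-1.0000 0.0000]
Step 7: x=[3.5000 10.0000] v=[-4.0000 3.0000]
Step 8: x=[1.7500 11.2500] v=[-3.5000 2.5000]
Max displacement = 4.2500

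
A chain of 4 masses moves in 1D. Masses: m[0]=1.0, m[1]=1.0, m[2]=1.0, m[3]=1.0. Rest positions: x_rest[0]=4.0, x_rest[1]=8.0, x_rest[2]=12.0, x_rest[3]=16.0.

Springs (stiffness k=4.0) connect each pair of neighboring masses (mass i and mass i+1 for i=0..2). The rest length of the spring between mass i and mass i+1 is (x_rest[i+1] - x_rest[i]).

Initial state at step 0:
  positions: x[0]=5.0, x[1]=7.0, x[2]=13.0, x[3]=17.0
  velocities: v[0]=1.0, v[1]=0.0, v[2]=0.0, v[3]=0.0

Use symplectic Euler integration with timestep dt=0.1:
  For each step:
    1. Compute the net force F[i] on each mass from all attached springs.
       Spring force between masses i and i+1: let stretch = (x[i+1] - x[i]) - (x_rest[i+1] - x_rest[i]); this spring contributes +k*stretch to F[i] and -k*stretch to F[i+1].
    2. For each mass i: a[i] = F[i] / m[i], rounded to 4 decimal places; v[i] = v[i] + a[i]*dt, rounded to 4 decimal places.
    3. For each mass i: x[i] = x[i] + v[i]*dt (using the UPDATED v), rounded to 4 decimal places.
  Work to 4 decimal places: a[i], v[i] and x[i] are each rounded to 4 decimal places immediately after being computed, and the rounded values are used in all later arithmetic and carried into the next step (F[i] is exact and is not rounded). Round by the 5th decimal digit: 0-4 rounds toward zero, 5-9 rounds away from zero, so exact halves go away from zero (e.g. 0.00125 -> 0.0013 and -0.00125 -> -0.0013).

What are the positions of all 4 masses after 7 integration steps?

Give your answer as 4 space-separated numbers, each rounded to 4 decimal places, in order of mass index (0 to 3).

Answer: 4.2628 9.6919 12.0292 16.7159

Derivation:
Step 0: x=[5.0000 7.0000 13.0000 17.0000] v=[1.0000 0.0000 0.0000 0.0000]
Step 1: x=[5.0200 7.1600 12.9200 17.0000] v=[0.2000 1.6000 -0.8000 0.0000]
Step 2: x=[4.9656 7.4648 12.7728 16.9968] v=[-0.5440 3.0480 -1.4720 -0.0320]
Step 3: x=[4.8512 7.8820 12.5822 16.9846] v=[-1.1443 4.1715 -1.9056 -0.1216]
Step 4: x=[4.6980 8.3659 12.3797 16.9563] v=[-1.5320 4.8393 -2.0247 -0.2826]
Step 5: x=[4.5315 8.8637 12.1997 16.9050] v=[-1.6648 4.9777 -1.7996 -0.5132]
Step 6: x=[4.3783 9.3216 12.0745 16.8255] v=[-1.5319 4.5792 -1.2519 -0.7953]
Step 7: x=[4.2628 9.6919 12.0292 16.7159] v=[-1.1546 3.7030 -0.4527 -1.0957]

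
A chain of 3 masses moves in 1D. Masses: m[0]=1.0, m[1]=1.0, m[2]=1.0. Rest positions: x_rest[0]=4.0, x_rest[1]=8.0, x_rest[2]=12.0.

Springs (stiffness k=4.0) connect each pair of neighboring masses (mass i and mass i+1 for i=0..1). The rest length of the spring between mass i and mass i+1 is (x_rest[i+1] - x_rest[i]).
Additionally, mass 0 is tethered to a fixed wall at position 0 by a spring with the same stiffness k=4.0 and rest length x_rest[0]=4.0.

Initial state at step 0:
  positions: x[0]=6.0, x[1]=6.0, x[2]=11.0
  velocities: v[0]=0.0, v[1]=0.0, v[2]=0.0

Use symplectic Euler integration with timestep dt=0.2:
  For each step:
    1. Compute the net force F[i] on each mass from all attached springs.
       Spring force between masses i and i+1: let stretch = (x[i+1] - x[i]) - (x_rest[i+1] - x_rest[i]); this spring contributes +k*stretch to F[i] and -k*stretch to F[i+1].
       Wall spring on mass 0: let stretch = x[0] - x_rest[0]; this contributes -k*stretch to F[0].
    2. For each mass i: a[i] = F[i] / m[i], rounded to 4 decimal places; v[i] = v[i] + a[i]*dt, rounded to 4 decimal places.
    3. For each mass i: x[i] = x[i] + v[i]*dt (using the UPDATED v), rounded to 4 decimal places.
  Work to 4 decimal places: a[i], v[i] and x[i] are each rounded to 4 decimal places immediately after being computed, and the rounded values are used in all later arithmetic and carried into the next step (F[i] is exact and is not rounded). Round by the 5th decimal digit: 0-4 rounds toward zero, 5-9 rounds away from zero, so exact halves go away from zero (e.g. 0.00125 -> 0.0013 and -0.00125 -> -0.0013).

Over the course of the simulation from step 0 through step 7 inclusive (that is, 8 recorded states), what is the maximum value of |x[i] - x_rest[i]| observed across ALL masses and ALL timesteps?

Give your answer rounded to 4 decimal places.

Step 0: x=[6.0000 6.0000 11.0000] v=[0.0000 0.0000 0.0000]
Step 1: x=[5.0400 6.8000 10.8400] v=[-4.8000 4.0000 -0.8000]
Step 2: x=[3.5552 7.9648 10.6736] v=[-7.4240 5.8240 -0.8320]
Step 3: x=[2.2071 8.8575 10.7138] v=[-6.7405 4.4634 0.2010]
Step 4: x=[1.5699 8.9831 11.0970] v=[-3.1859 0.6281 1.9160]
Step 5: x=[1.8676 8.2608 11.7820] v=[1.4887 -3.6113 3.4249]
Step 6: x=[2.8894 7.0790 12.5436] v=[5.1092 -5.9089 3.8079]
Step 7: x=[4.1193 6.1012 13.0708] v=[6.1494 -4.8889 2.6362]
Max displacement = 2.4301

Answer: 2.4301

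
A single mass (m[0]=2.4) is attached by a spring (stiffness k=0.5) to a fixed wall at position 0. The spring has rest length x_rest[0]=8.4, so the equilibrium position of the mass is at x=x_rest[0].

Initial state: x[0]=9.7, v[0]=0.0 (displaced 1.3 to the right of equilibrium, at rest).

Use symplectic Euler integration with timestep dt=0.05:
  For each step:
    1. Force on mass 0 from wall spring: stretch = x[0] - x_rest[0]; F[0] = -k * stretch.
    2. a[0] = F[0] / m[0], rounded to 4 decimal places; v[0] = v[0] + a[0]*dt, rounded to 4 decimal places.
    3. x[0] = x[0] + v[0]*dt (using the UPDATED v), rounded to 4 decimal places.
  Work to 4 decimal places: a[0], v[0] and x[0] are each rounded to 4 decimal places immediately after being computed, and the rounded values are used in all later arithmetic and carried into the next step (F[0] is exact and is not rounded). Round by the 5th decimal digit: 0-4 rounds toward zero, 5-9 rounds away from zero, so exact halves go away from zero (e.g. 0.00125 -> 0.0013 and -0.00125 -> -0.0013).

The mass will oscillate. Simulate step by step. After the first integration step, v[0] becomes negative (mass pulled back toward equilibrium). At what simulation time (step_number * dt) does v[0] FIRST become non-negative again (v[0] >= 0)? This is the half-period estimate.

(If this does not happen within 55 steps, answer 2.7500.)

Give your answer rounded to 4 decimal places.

Step 0: x=[9.7000] v=[0.0000]
Step 1: x=[9.6993] v=[-0.0135]
Step 2: x=[9.6980] v=[-0.0270]
Step 3: x=[9.6960] v=[-0.0405]
Step 4: x=[9.6933] v=[-0.0540]
Step 5: x=[9.6899] v=[-0.0675]
Step 6: x=[9.6859] v=[-0.0809]
Step 7: x=[9.6812] v=[-0.0943]
Step 8: x=[9.6758] v=[-0.1076]
Step 9: x=[9.6698] v=[-0.1209]
Step 10: x=[9.6631] v=[-0.1341]
Step 11: x=[9.6557] v=[-0.1473]
Step 12: x=[9.6477] v=[-0.1604]
Step 13: x=[9.6390] v=[-0.1734]
Step 14: x=[9.6297] v=[-0.1863]
Step 15: x=[9.6197] v=[-0.1991]
Step 16: x=[9.6091] v=[-0.2118]
Step 17: x=[9.5979] v=[-0.2244]
Step 18: x=[9.5861] v=[-0.2369]
Step 19: x=[9.5736] v=[-0.2493]
Step 20: x=[9.5605] v=[-0.2615]
Step 21: x=[9.5468] v=[-0.2736]
Step 22: x=[9.5325] v=[-0.2855]
Step 23: x=[9.5176] v=[-0.2973]
Step 24: x=[9.5022] v=[-0.3089]
Step 25: x=[9.4862] v=[-0.3204]
Step 26: x=[9.4696] v=[-0.3317]
Step 27: x=[9.4525] v=[-0.3428]
Step 28: x=[9.4348] v=[-0.3538]
Step 29: x=[9.4166] v=[-0.3646]
Step 30: x=[9.3978] v=[-0.3752]
Step 31: x=[9.3785] v=[-0.3856]
Step 32: x=[9.3587] v=[-0.3958]
Step 33: x=[9.3384] v=[-0.4058]
Step 34: x=[9.3176] v=[-0.4156]
Step 35: x=[9.2963] v=[-0.4252]
Step 36: x=[9.2746] v=[-0.4345]
Step 37: x=[9.2524] v=[-0.4436]
Step 38: x=[9.2298] v=[-0.4525]
Step 39: x=[9.2067] v=[-0.4611]
Step 40: x=[9.1832] v=[-0.4695]
Step 41: x=[9.1593] v=[-0.4777]
Step 42: x=[9.1350] v=[-0.4856]
Step 43: x=[9.1103] v=[-0.4933]
Step 44: x=[9.0853] v=[-0.5007]
Step 45: x=[9.0599] v=[-0.5078]
Step 46: x=[9.0342] v=[-0.5147]
Step 47: x=[9.0081] v=[-0.5213]
Step 48: x=[8.9817] v=[-0.5276]
Step 49: x=[8.9550] v=[-0.5337]
Step 50: x=[8.9280] v=[-0.5395]
Step 51: x=[8.9008] v=[-0.5450]
Step 52: x=[8.8733] v=[-0.5502]
Step 53: x=[8.8455] v=[-0.5551]
Step 54: x=[8.8175] v=[-0.5597]
Step 55: x=[8.7893] v=[-0.5641]
v[0] did not become non-negative within 55 steps; using fallback time=2.7500

Answer: 2.7500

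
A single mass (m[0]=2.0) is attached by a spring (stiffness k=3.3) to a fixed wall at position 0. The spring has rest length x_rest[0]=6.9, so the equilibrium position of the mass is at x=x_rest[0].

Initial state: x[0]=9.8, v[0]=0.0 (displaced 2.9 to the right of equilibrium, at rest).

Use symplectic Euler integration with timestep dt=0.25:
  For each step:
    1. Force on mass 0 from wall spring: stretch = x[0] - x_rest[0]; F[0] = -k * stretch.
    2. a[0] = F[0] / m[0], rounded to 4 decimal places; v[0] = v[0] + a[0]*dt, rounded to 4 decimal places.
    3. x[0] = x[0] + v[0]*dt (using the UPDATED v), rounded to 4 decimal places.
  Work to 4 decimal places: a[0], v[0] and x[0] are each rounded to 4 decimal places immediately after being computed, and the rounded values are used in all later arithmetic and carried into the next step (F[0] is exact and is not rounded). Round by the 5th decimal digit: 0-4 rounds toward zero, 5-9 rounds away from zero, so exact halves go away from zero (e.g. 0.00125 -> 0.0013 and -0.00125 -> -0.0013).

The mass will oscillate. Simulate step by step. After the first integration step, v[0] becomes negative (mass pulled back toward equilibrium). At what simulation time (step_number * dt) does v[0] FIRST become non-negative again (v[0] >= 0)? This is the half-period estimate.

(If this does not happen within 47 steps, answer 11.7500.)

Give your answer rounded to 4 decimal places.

Answer: 2.5000

Derivation:
Step 0: x=[9.8000] v=[0.0000]
Step 1: x=[9.5009] v=[-1.1963]
Step 2: x=[8.9336] v=[-2.2692]
Step 3: x=[8.1566] v=[-3.1081]
Step 4: x=[7.2500] v=[-3.6265]
Step 5: x=[6.3073] v=[-3.7709]
Step 6: x=[5.4257] v=[-3.5264]
Step 7: x=[4.6961] v=[-2.9183]
Step 8: x=[4.1938] v=[-2.0092]
Step 9: x=[3.9706] v=[-0.8929]
Step 10: x=[4.0495] v=[0.3155]
First v>=0 after going negative at step 10, time=2.5000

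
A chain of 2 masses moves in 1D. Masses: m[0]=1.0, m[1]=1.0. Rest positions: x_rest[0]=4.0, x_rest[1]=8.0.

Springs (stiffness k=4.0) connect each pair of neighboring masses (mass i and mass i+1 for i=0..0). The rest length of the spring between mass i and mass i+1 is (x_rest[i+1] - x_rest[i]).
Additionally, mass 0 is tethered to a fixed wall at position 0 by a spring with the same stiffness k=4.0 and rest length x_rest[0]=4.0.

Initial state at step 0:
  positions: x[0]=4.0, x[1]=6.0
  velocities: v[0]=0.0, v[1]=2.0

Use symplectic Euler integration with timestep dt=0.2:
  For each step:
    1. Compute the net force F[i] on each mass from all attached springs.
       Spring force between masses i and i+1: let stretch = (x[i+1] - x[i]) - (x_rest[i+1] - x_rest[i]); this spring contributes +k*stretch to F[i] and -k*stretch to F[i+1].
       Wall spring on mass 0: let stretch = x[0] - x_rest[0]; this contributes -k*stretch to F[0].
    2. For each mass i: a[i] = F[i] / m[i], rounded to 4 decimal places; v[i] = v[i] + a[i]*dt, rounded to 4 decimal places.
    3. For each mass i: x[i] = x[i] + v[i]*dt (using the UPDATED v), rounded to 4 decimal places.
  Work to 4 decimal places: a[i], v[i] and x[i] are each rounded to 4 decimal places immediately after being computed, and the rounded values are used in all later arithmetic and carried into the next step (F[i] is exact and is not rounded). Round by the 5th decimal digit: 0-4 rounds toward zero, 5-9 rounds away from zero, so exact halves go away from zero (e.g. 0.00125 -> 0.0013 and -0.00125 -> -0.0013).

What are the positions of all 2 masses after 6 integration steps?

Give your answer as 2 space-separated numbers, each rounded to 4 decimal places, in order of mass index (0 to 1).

Step 0: x=[4.0000 6.0000] v=[0.0000 2.0000]
Step 1: x=[3.6800 6.7200] v=[-1.6000 3.6000]
Step 2: x=[3.2576 7.5936] v=[-2.1120 4.3680]
Step 3: x=[3.0077 8.4134] v=[-1.2493 4.0992]
Step 4: x=[3.1415 9.0083] v=[0.6691 2.9746]
Step 5: x=[3.7114 9.3045] v=[2.8493 1.4812]
Step 6: x=[4.5823 9.3458] v=[4.3547 0.2067]

Answer: 4.5823 9.3458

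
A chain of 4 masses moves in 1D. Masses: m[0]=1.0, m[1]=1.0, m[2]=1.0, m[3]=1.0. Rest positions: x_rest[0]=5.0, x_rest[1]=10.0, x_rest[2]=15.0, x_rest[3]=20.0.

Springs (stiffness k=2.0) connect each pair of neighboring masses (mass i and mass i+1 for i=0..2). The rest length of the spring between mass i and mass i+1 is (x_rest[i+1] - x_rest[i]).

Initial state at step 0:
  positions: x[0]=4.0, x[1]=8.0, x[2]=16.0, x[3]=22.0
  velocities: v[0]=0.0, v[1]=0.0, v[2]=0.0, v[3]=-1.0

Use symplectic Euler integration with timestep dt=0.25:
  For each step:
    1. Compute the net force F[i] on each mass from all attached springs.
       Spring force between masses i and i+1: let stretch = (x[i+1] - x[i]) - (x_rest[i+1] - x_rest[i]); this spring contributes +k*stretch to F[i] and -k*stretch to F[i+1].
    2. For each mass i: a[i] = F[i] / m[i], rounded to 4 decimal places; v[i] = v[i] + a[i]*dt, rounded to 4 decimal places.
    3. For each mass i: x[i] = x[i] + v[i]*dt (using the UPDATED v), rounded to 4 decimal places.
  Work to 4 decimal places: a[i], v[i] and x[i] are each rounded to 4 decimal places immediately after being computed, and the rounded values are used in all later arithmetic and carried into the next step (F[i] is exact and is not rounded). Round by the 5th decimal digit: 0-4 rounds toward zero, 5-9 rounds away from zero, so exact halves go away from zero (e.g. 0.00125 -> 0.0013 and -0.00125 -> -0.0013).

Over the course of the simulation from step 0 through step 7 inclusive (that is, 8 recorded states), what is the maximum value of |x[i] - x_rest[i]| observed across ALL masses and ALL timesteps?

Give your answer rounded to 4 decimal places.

Step 0: x=[4.0000 8.0000 16.0000 22.0000] v=[0.0000 0.0000 0.0000 -1.0000]
Step 1: x=[3.8750 8.5000 15.7500 21.6250] v=[-0.5000 2.0000 -1.0000 -1.5000]
Step 2: x=[3.7031 9.3281 15.3281 21.1406] v=[-0.6875 3.3125 -1.6875 -1.9375]
Step 3: x=[3.6094 10.2031 14.8828 20.5547] v=[-0.3750 3.5000 -1.7813 -2.3438]
Step 4: x=[3.7149 10.8389 14.5615 19.8848] v=[0.4219 2.5430 -1.2852 -2.6798]
Step 5: x=[4.0859 11.0495 14.4403 19.1744] v=[1.4839 0.8423 -0.4849 -2.8415]
Step 6: x=[4.7023 10.8135 14.4870 18.4973] v=[2.4657 -0.9441 0.1868 -2.7086]
Step 7: x=[5.4576 10.2728 14.5758 17.9439] v=[3.0213 -2.1630 0.3552 -2.2138]
Max displacement = 2.0561

Answer: 2.0561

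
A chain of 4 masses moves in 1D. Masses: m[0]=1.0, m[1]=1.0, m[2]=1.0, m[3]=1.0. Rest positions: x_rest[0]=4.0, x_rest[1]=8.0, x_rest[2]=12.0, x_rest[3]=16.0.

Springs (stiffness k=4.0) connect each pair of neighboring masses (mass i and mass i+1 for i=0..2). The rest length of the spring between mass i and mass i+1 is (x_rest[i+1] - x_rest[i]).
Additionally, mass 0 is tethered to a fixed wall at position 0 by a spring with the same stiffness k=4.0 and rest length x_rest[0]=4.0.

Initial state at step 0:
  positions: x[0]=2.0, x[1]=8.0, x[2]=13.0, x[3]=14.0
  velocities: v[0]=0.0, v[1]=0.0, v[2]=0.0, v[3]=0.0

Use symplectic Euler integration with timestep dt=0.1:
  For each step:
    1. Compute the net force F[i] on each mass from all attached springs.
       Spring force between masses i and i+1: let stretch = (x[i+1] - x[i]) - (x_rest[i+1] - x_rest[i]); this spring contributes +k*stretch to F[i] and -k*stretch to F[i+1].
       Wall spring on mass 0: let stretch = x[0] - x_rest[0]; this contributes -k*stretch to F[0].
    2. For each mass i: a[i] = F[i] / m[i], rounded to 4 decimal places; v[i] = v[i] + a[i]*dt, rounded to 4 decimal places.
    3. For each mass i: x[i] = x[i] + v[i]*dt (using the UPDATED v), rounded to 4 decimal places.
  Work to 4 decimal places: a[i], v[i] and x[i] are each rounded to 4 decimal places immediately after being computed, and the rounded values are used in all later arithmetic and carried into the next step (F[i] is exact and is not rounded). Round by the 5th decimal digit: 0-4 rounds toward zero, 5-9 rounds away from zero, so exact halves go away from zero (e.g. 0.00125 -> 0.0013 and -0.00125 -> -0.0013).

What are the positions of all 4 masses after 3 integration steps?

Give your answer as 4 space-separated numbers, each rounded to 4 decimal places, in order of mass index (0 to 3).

Answer: 2.8893 7.7758 12.1184 14.6651

Derivation:
Step 0: x=[2.0000 8.0000 13.0000 14.0000] v=[0.0000 0.0000 0.0000 0.0000]
Step 1: x=[2.1600 7.9600 12.8400 14.1200] v=[1.6000 -0.4000 -1.6000 1.2000]
Step 2: x=[2.4656 7.8832 12.5360 14.3488] v=[3.0560 -0.7680 -3.0400 2.2880]
Step 3: x=[2.8893 7.7758 12.1184 14.6651] v=[4.2368 -1.0739 -4.1760 3.1629]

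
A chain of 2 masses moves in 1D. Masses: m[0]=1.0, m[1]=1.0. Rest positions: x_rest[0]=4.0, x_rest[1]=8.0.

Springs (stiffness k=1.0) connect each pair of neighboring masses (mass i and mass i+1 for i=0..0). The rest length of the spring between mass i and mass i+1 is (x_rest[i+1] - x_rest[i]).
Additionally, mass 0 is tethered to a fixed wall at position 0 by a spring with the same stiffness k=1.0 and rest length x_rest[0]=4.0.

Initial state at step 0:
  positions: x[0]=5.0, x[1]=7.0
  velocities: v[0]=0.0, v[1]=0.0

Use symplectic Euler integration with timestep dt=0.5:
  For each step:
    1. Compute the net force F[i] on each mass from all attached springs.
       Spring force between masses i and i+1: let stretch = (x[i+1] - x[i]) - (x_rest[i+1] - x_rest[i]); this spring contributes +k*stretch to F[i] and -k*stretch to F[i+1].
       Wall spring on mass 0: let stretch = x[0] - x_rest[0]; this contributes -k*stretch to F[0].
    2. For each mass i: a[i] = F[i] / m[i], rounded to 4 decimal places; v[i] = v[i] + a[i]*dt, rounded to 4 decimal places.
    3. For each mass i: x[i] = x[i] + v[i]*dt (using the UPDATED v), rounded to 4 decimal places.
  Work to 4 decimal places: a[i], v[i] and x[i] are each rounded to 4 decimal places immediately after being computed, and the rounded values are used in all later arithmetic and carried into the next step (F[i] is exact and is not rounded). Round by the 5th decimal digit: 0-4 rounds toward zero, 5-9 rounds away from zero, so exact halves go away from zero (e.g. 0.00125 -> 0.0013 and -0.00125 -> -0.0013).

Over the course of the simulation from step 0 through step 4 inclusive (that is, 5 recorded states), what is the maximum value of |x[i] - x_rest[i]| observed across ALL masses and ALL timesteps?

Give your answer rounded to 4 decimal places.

Step 0: x=[5.0000 7.0000] v=[0.0000 0.0000]
Step 1: x=[4.2500 7.5000] v=[-1.5000 1.0000]
Step 2: x=[3.2500 8.1875] v=[-2.0000 1.3750]
Step 3: x=[2.6719 8.6407] v=[-1.1563 0.9063]
Step 4: x=[2.9180 8.6017] v=[0.4922 -0.0781]
Max displacement = 1.3281

Answer: 1.3281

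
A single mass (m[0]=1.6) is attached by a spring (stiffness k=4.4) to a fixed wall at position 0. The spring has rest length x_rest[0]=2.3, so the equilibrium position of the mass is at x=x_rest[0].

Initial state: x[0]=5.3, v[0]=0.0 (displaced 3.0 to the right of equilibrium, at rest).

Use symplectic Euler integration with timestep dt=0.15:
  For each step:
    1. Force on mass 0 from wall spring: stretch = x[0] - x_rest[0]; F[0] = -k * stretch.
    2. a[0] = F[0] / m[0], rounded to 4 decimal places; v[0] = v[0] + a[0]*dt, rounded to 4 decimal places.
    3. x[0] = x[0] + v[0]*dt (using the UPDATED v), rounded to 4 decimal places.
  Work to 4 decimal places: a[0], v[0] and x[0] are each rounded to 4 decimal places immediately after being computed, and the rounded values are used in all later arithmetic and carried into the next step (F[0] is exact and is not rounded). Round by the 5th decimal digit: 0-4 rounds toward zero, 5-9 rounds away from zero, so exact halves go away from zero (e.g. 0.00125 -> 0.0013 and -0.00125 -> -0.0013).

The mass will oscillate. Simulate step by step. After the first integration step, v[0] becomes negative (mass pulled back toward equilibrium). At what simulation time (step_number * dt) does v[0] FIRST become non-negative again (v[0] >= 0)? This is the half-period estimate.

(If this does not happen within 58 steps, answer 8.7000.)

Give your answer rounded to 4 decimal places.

Step 0: x=[5.3000] v=[0.0000]
Step 1: x=[5.1144] v=[-1.2375]
Step 2: x=[4.7546] v=[-2.3984]
Step 3: x=[4.2430] v=[-3.4109]
Step 4: x=[3.6111] v=[-4.2124]
Step 5: x=[2.8981] v=[-4.7532]
Step 6: x=[2.1481] v=[-4.9999]
Step 7: x=[1.4075] v=[-4.9372]
Step 8: x=[0.7222] v=[-4.5690]
Step 9: x=[0.1345] v=[-3.9182]
Step 10: x=[-0.3192] v=[-3.0249]
Step 11: x=[-0.6109] v=[-1.9445]
Step 12: x=[-0.7225] v=[-0.7438]
Step 13: x=[-0.6471] v=[0.5030]
First v>=0 after going negative at step 13, time=1.9500

Answer: 1.9500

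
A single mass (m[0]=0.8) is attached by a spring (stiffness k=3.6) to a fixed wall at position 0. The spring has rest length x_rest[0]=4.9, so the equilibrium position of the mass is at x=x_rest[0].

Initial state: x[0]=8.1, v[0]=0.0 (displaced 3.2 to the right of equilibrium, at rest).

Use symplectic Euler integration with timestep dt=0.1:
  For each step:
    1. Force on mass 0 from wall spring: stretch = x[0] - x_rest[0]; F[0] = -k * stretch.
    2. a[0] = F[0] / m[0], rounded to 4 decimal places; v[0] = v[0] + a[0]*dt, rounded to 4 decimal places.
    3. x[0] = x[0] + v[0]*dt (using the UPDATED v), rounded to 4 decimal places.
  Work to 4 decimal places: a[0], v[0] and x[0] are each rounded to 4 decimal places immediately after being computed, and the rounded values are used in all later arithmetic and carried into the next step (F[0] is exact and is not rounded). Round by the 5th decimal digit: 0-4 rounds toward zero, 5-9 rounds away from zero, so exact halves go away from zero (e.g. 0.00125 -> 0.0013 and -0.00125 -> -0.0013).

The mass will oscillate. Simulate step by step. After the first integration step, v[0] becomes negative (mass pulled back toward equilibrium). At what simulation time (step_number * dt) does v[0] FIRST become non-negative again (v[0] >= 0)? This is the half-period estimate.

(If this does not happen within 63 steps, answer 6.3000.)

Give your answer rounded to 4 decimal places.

Step 0: x=[8.1000] v=[0.0000]
Step 1: x=[7.9560] v=[-1.4400]
Step 2: x=[7.6745] v=[-2.8152]
Step 3: x=[7.2681] v=[-4.0637]
Step 4: x=[6.7552] v=[-5.1294]
Step 5: x=[6.1588] v=[-5.9642]
Step 6: x=[5.5057] v=[-6.5307]
Step 7: x=[4.8254] v=[-6.8033]
Step 8: x=[4.1484] v=[-6.7697]
Step 9: x=[3.5053] v=[-6.4315]
Step 10: x=[2.9249] v=[-5.8039]
Step 11: x=[2.4334] v=[-4.9151]
Step 12: x=[2.0529] v=[-3.8051]
Step 13: x=[1.8005] v=[-2.5239]
Step 14: x=[1.6876] v=[-1.1291]
Step 15: x=[1.7193] v=[0.3165]
First v>=0 after going negative at step 15, time=1.5000

Answer: 1.5000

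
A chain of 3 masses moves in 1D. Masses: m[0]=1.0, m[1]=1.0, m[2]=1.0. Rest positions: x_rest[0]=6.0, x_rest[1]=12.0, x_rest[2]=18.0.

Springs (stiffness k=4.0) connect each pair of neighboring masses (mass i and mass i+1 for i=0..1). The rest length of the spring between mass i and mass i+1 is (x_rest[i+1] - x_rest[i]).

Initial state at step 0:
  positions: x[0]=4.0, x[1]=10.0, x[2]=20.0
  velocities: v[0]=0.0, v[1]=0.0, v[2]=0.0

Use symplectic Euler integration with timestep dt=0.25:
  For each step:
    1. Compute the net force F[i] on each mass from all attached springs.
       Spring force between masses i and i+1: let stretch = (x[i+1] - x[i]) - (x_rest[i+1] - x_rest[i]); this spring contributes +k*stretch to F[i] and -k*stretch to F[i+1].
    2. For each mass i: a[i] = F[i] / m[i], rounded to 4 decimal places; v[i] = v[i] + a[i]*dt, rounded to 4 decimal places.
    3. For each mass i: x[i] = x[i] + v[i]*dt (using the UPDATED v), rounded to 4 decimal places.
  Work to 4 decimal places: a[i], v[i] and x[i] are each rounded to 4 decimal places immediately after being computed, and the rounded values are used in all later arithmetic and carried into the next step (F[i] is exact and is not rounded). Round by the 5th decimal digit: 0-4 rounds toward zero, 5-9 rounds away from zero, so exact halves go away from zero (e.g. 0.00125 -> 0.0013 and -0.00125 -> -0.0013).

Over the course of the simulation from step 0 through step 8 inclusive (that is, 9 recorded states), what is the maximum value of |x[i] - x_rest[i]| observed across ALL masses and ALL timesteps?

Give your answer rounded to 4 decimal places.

Answer: 2.4687

Derivation:
Step 0: x=[4.0000 10.0000 20.0000] v=[0.0000 0.0000 0.0000]
Step 1: x=[4.0000 11.0000 19.0000] v=[0.0000 4.0000 -4.0000]
Step 2: x=[4.2500 12.2500 17.5000] v=[1.0000 5.0000 -6.0000]
Step 3: x=[5.0000 12.8125 16.1875] v=[3.0000 2.2500 -5.2500]
Step 4: x=[6.2031 12.2656 15.5313] v=[4.8125 -2.1875 -2.6250]
Step 5: x=[7.4219 11.0195 15.5586] v=[4.8750 -4.9843 0.1093]
Step 6: x=[8.0401 10.0088 15.9512] v=[2.4726 -4.0428 1.5702]
Step 7: x=[7.6504 9.9915 16.3582] v=[-1.5587 -0.0691 1.6278]
Step 8: x=[6.3460 10.9806 16.6735] v=[-5.2176 3.9565 1.2611]
Max displacement = 2.4687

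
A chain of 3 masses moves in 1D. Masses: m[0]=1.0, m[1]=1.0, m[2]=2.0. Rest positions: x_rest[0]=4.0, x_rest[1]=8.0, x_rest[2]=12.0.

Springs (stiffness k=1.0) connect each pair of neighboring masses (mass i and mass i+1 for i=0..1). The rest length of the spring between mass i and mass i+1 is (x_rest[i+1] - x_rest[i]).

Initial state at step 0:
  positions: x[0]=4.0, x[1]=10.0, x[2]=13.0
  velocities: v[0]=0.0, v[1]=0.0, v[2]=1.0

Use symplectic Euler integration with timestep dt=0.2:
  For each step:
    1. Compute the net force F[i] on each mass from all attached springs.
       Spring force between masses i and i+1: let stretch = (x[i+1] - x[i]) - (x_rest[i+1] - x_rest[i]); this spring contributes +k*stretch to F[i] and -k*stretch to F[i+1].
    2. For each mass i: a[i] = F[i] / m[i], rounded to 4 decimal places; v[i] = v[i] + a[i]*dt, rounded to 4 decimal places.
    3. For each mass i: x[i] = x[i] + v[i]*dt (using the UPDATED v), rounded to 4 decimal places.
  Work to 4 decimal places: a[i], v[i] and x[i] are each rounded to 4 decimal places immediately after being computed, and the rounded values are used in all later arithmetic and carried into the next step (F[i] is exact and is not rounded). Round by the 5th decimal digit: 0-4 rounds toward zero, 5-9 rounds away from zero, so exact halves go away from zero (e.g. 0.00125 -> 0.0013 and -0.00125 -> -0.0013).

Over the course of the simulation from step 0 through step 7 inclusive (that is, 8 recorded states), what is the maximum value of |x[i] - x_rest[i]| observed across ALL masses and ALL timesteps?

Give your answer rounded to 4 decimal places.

Answer: 2.4740

Derivation:
Step 0: x=[4.0000 10.0000 13.0000] v=[0.0000 0.0000 1.0000]
Step 1: x=[4.0800 9.8800 13.2200] v=[0.4000 -0.6000 1.1000]
Step 2: x=[4.2320 9.6616 13.4532] v=[0.7600 -1.0920 1.1660]
Step 3: x=[4.4412 9.3777 13.6906] v=[1.0459 -1.4196 1.1868]
Step 4: x=[4.6878 9.0688 13.9217] v=[1.2332 -1.5443 1.1555]
Step 5: x=[4.9497 8.7788 14.1357] v=[1.3094 -1.4499 1.0702]
Step 6: x=[5.2047 8.5499 14.3226] v=[1.2752 -1.1443 0.9345]
Step 7: x=[5.4335 8.4181 14.4740] v=[1.1442 -0.6588 0.7572]
Max displacement = 2.4740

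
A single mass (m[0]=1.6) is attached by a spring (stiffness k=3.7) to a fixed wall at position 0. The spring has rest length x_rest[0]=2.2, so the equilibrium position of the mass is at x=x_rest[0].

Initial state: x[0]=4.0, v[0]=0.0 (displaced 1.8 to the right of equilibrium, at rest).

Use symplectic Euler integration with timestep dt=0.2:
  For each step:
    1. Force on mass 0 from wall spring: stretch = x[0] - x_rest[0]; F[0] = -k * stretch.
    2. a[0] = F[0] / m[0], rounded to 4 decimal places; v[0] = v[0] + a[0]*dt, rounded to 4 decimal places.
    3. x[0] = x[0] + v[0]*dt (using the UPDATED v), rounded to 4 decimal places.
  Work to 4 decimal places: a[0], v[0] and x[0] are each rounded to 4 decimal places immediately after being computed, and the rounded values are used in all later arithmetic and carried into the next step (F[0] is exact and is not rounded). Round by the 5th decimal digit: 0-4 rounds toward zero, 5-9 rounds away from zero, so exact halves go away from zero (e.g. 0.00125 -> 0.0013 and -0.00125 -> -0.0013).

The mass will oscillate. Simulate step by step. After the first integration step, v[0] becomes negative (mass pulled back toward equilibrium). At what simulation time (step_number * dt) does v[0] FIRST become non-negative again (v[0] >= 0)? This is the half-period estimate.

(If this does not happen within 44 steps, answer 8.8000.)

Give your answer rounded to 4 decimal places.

Step 0: x=[4.0000] v=[0.0000]
Step 1: x=[3.8335] v=[-0.8325]
Step 2: x=[3.5159] v=[-1.5880]
Step 3: x=[3.0766] v=[-2.1966]
Step 4: x=[2.5562] v=[-2.6020]
Step 5: x=[2.0029] v=[-2.7667]
Step 6: x=[1.4678] v=[-2.6755]
Step 7: x=[1.0004] v=[-2.3369]
Step 8: x=[0.6440] v=[-1.7821]
Step 9: x=[0.4315] v=[-1.0624]
Step 10: x=[0.3826] v=[-0.2445]
Step 11: x=[0.5018] v=[0.5960]
First v>=0 after going negative at step 11, time=2.2000

Answer: 2.2000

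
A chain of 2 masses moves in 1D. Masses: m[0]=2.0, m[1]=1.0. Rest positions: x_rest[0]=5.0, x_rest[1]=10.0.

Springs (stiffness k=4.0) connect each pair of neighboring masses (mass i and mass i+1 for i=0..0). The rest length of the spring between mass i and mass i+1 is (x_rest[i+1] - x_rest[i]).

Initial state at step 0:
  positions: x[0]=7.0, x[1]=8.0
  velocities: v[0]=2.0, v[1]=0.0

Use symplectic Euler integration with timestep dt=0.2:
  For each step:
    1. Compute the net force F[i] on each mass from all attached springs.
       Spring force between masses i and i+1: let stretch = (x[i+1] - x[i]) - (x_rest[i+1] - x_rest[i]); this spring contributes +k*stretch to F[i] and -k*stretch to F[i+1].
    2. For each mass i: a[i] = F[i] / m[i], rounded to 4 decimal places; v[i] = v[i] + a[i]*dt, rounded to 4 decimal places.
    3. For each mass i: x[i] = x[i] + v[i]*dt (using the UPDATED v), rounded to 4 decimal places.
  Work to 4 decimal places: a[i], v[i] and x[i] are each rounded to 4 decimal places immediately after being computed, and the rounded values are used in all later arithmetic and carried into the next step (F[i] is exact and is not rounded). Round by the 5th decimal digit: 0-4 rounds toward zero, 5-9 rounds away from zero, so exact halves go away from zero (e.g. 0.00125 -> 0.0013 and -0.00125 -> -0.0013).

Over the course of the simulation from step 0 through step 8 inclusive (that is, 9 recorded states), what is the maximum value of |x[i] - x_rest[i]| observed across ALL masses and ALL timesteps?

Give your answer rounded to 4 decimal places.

Answer: 5.0265

Derivation:
Step 0: x=[7.0000 8.0000] v=[2.0000 0.0000]
Step 1: x=[7.0800 8.6400] v=[0.4000 3.2000]
Step 2: x=[6.8848 9.8304] v=[-0.9760 5.9520]
Step 3: x=[6.5252 11.3495] v=[-1.7978 7.5955]
Step 4: x=[6.1516 12.8967] v=[-1.8681 7.7361]
Step 5: x=[5.9176 14.1647] v=[-1.1701 6.3400]
Step 6: x=[5.9433 14.9132] v=[0.1287 3.7423]
Step 7: x=[6.2866 15.0265] v=[1.7167 0.5664]
Step 8: x=[6.9291 14.5414] v=[3.2127 -2.4255]
Max displacement = 5.0265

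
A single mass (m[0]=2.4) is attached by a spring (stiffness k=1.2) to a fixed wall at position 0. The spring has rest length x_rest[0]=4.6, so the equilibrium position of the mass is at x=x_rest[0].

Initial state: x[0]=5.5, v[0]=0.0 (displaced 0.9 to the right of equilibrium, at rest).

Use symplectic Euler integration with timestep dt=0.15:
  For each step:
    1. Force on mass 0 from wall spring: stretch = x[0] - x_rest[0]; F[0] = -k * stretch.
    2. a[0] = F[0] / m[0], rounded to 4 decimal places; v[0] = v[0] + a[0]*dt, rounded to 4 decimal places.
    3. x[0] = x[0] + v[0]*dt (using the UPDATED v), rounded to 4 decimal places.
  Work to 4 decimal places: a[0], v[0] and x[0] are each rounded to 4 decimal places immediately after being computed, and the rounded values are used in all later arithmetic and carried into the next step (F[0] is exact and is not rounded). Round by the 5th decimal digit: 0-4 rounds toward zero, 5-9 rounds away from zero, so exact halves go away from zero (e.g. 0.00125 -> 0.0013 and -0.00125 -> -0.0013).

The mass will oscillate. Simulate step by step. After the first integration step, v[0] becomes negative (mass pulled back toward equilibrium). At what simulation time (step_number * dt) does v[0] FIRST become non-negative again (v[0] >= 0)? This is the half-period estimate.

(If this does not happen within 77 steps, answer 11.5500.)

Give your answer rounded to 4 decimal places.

Answer: 4.5000

Derivation:
Step 0: x=[5.5000] v=[0.0000]
Step 1: x=[5.4899] v=[-0.0675]
Step 2: x=[5.4698] v=[-0.1343]
Step 3: x=[5.4399] v=[-0.1995]
Step 4: x=[5.4005] v=[-0.2625]
Step 5: x=[5.3521] v=[-0.3225]
Step 6: x=[5.2953] v=[-0.3789]
Step 7: x=[5.2306] v=[-0.4311]
Step 8: x=[5.1588] v=[-0.4784]
Step 9: x=[5.0808] v=[-0.5203]
Step 10: x=[4.9973] v=[-0.5564]
Step 11: x=[4.9094] v=[-0.5862]
Step 12: x=[4.8180] v=[-0.6094]
Step 13: x=[4.7241] v=[-0.6258]
Step 14: x=[4.6288] v=[-0.6351]
Step 15: x=[4.5332] v=[-0.6373]
Step 16: x=[4.4384] v=[-0.6323]
Step 17: x=[4.3454] v=[-0.6202]
Step 18: x=[4.2552] v=[-0.6011]
Step 19: x=[4.1689] v=[-0.5752]
Step 20: x=[4.0875] v=[-0.5429]
Step 21: x=[4.0118] v=[-0.5045]
Step 22: x=[3.9427] v=[-0.4604]
Step 23: x=[3.8810] v=[-0.4111]
Step 24: x=[3.8274] v=[-0.3572]
Step 25: x=[3.7825] v=[-0.2993]
Step 26: x=[3.7468] v=[-0.2380]
Step 27: x=[3.7207] v=[-0.1740]
Step 28: x=[3.7045] v=[-0.1080]
Step 29: x=[3.6984] v=[-0.0408]
Step 30: x=[3.7024] v=[0.0268]
First v>=0 after going negative at step 30, time=4.5000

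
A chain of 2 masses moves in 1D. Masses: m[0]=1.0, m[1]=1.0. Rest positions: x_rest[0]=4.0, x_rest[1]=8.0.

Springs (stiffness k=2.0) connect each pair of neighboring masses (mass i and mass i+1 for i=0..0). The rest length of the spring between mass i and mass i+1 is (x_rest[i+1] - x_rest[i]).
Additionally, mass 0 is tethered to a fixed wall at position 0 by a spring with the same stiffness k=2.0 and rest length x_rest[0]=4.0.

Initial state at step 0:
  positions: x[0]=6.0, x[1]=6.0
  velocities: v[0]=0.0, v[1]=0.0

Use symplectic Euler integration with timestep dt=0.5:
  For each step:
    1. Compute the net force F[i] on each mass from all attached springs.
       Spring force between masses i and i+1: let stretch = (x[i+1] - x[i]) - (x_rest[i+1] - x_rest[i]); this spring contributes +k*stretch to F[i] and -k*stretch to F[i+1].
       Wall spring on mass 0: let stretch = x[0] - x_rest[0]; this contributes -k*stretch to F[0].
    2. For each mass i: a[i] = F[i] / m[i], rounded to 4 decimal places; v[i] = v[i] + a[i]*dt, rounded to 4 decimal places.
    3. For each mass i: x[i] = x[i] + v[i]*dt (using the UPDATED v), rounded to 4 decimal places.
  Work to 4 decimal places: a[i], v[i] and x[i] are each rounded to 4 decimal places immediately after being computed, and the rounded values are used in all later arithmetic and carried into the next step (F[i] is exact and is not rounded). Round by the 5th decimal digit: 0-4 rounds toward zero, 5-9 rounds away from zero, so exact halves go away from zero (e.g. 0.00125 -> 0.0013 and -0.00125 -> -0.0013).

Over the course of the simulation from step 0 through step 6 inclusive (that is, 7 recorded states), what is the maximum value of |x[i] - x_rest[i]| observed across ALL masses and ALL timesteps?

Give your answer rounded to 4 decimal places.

Step 0: x=[6.0000 6.0000] v=[0.0000 0.0000]
Step 1: x=[3.0000 8.0000] v=[-6.0000 4.0000]
Step 2: x=[1.0000 9.5000] v=[-4.0000 3.0000]
Step 3: x=[2.7500 8.7500] v=[3.5000 -1.5000]
Step 4: x=[6.1250 7.0000] v=[6.7500 -3.5000]
Step 5: x=[6.8750 6.8125] v=[1.5000 -0.3750]
Step 6: x=[4.1563 8.6563] v=[-5.4375 3.6875]
Max displacement = 3.0000

Answer: 3.0000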